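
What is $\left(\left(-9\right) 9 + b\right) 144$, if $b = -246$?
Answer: $-47088$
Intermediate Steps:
$\left(\left(-9\right) 9 + b\right) 144 = \left(\left(-9\right) 9 - 246\right) 144 = \left(-81 - 246\right) 144 = \left(-327\right) 144 = -47088$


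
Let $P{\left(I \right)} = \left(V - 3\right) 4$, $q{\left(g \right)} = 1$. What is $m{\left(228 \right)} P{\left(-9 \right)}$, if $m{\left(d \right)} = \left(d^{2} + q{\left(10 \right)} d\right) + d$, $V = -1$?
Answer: $-839040$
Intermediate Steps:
$P{\left(I \right)} = -16$ ($P{\left(I \right)} = \left(-1 - 3\right) 4 = \left(-4\right) 4 = -16$)
$m{\left(d \right)} = d^{2} + 2 d$ ($m{\left(d \right)} = \left(d^{2} + 1 d\right) + d = \left(d^{2} + d\right) + d = \left(d + d^{2}\right) + d = d^{2} + 2 d$)
$m{\left(228 \right)} P{\left(-9 \right)} = 228 \left(2 + 228\right) \left(-16\right) = 228 \cdot 230 \left(-16\right) = 52440 \left(-16\right) = -839040$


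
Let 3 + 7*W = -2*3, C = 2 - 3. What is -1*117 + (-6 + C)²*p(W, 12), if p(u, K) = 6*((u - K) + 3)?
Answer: -3141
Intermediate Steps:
C = -1
W = -9/7 (W = -3/7 + (-2*3)/7 = -3/7 + (⅐)*(-6) = -3/7 - 6/7 = -9/7 ≈ -1.2857)
p(u, K) = 18 - 6*K + 6*u (p(u, K) = 6*(3 + u - K) = 18 - 6*K + 6*u)
-1*117 + (-6 + C)²*p(W, 12) = -1*117 + (-6 - 1)²*(18 - 6*12 + 6*(-9/7)) = -117 + (-7)²*(18 - 72 - 54/7) = -117 + 49*(-432/7) = -117 - 3024 = -3141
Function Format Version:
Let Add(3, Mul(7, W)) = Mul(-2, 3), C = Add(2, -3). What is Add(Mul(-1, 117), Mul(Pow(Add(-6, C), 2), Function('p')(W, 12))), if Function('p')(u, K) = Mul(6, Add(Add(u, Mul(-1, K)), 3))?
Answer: -3141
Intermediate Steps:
C = -1
W = Rational(-9, 7) (W = Add(Rational(-3, 7), Mul(Rational(1, 7), Mul(-2, 3))) = Add(Rational(-3, 7), Mul(Rational(1, 7), -6)) = Add(Rational(-3, 7), Rational(-6, 7)) = Rational(-9, 7) ≈ -1.2857)
Function('p')(u, K) = Add(18, Mul(-6, K), Mul(6, u)) (Function('p')(u, K) = Mul(6, Add(3, u, Mul(-1, K))) = Add(18, Mul(-6, K), Mul(6, u)))
Add(Mul(-1, 117), Mul(Pow(Add(-6, C), 2), Function('p')(W, 12))) = Add(Mul(-1, 117), Mul(Pow(Add(-6, -1), 2), Add(18, Mul(-6, 12), Mul(6, Rational(-9, 7))))) = Add(-117, Mul(Pow(-7, 2), Add(18, -72, Rational(-54, 7)))) = Add(-117, Mul(49, Rational(-432, 7))) = Add(-117, -3024) = -3141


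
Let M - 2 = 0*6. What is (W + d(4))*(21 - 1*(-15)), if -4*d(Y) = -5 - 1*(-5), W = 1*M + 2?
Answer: 144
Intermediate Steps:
M = 2 (M = 2 + 0*6 = 2 + 0 = 2)
W = 4 (W = 1*2 + 2 = 2 + 2 = 4)
d(Y) = 0 (d(Y) = -(-5 - 1*(-5))/4 = -(-5 + 5)/4 = -1/4*0 = 0)
(W + d(4))*(21 - 1*(-15)) = (4 + 0)*(21 - 1*(-15)) = 4*(21 + 15) = 4*36 = 144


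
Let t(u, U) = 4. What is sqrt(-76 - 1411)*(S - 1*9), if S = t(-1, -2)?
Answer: -5*I*sqrt(1487) ≈ -192.81*I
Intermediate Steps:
S = 4
sqrt(-76 - 1411)*(S - 1*9) = sqrt(-76 - 1411)*(4 - 1*9) = sqrt(-1487)*(4 - 9) = (I*sqrt(1487))*(-5) = -5*I*sqrt(1487)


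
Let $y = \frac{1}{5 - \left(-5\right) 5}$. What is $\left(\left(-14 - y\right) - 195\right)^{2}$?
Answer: $\frac{39325441}{900} \approx 43695.0$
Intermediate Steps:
$y = \frac{1}{30}$ ($y = \frac{1}{5 - -25} = \frac{1}{5 + 25} = \frac{1}{30} \approx 0.033333$)
$\left(\left(-14 - y\right) - 195\right)^{2} = \left(\left(-14 - \frac{1}{30}\right) - 195\right)^{2} = \left(- \frac{421}{30} - 195\right)^{2} = \left(- \frac{6271}{30}\right)^{2} = \frac{39325441}{900}$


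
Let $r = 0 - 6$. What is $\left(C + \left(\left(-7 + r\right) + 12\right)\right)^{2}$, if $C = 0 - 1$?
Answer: $4$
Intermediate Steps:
$r = -6$
$C = -1$
$\left(C + \left(\left(-7 + r\right) + 12\right)\right)^{2} = \left(-1 + \left(\left(-7 - 6\right) + 12\right)\right)^{2} = \left(-1 + \left(-13 + 12\right)\right)^{2} = \left(-1 - 1\right)^{2} = \left(-2\right)^{2} = 4$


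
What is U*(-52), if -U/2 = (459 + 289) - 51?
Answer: 72488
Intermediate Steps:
U = -1394 (U = -2*((459 + 289) - 51) = -2*(748 - 51) = -2*697 = -1394)
U*(-52) = -1394*(-52) = 72488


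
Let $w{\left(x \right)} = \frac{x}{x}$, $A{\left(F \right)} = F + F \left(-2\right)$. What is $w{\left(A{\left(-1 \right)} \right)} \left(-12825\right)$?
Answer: $-12825$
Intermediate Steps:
$A{\left(F \right)} = - F$ ($A{\left(F \right)} = F - 2 F = - F$)
$w{\left(x \right)} = 1$
$w{\left(A{\left(-1 \right)} \right)} \left(-12825\right) = 1 \left(-12825\right) = -12825$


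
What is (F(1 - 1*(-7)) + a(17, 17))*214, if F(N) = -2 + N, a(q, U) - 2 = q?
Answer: 5350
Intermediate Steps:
a(q, U) = 2 + q
(F(1 - 1*(-7)) + a(17, 17))*214 = ((-2 + (1 - 1*(-7))) + (2 + 17))*214 = ((-2 + (1 + 7)) + 19)*214 = ((-2 + 8) + 19)*214 = (6 + 19)*214 = 25*214 = 5350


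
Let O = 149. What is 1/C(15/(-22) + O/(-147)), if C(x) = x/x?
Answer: 1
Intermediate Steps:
C(x) = 1
1/C(15/(-22) + O/(-147)) = 1/1 = 1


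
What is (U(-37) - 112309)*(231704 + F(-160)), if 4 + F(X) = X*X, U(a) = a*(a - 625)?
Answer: -22594799500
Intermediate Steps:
U(a) = a*(-625 + a)
F(X) = -4 + X² (F(X) = -4 + X*X = -4 + X²)
(U(-37) - 112309)*(231704 + F(-160)) = (-37*(-625 - 37) - 112309)*(231704 + (-4 + (-160)²)) = (-37*(-662) - 112309)*(231704 + (-4 + 25600)) = (24494 - 112309)*(231704 + 25596) = -87815*257300 = -22594799500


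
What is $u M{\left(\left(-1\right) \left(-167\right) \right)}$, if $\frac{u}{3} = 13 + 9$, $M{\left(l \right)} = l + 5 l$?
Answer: $66132$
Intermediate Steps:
$M{\left(l \right)} = 6 l$
$u = 66$ ($u = 3 \left(13 + 9\right) = 3 \cdot 22 = 66$)
$u M{\left(\left(-1\right) \left(-167\right) \right)} = 66 \cdot 6 \left(\left(-1\right) \left(-167\right)\right) = 66 \cdot 6 \cdot 167 = 66 \cdot 1002 = 66132$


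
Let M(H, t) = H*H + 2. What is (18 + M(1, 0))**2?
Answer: 441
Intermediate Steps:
M(H, t) = 2 + H**2 (M(H, t) = H**2 + 2 = 2 + H**2)
(18 + M(1, 0))**2 = (18 + (2 + 1**2))**2 = (18 + (2 + 1))**2 = (18 + 3)**2 = 21**2 = 441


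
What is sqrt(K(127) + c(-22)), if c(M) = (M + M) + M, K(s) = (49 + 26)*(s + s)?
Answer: 2*sqrt(4746) ≈ 137.78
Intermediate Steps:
K(s) = 150*s (K(s) = 75*(2*s) = 150*s)
c(M) = 3*M (c(M) = 2*M + M = 3*M)
sqrt(K(127) + c(-22)) = sqrt(150*127 + 3*(-22)) = sqrt(19050 - 66) = sqrt(18984) = 2*sqrt(4746)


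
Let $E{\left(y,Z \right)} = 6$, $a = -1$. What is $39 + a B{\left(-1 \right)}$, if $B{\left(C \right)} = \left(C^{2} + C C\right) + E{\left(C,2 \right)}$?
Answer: $31$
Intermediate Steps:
$B{\left(C \right)} = 6 + 2 C^{2}$ ($B{\left(C \right)} = \left(C^{2} + C C\right) + 6 = \left(C^{2} + C^{2}\right) + 6 = 2 C^{2} + 6 = 6 + 2 C^{2}$)
$39 + a B{\left(-1 \right)} = 39 - \left(6 + 2 \left(-1\right)^{2}\right) = 39 - \left(6 + 2 \cdot 1\right) = 39 - \left(6 + 2\right) = 39 - 8 = 31$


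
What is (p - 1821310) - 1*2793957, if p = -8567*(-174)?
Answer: -3124609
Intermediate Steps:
p = 1490658
(p - 1821310) - 1*2793957 = (1490658 - 1821310) - 1*2793957 = -330652 - 2793957 = -3124609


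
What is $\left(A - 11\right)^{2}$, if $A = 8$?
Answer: $9$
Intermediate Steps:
$\left(A - 11\right)^{2} = \left(8 - 11\right)^{2} = \left(-3\right)^{2} = 9$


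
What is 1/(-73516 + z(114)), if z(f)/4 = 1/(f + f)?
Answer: -57/4190411 ≈ -1.3602e-5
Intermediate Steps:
z(f) = 2/f (z(f) = 4/(f + f) = 4/((2*f)) = 4*(1/(2*f)) = 2/f)
1/(-73516 + z(114)) = 1/(-73516 + 2/114) = 1/(-73516 + 2*(1/114)) = 1/(-73516 + 1/57) = 1/(-4190411/57) = -57/4190411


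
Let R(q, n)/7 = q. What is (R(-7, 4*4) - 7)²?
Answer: 3136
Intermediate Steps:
R(q, n) = 7*q
(R(-7, 4*4) - 7)² = (7*(-7) - 7)² = (-49 - 7)² = (-56)² = 3136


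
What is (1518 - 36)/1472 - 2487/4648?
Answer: 201717/427616 ≈ 0.47172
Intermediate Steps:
(1518 - 36)/1472 - 2487/4648 = 1482*(1/1472) - 2487*1/4648 = 741/736 - 2487/4648 = 201717/427616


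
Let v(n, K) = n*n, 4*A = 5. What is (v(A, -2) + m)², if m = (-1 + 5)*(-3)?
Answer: 27889/256 ≈ 108.94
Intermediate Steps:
A = 5/4 (A = (¼)*5 = 5/4 ≈ 1.2500)
m = -12 (m = 4*(-3) = -12)
v(n, K) = n²
(v(A, -2) + m)² = ((5/4)² - 12)² = (25/16 - 12)² = (-167/16)² = 27889/256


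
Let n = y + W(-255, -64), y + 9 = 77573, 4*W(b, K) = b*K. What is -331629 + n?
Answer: -249985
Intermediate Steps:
W(b, K) = K*b/4 (W(b, K) = (b*K)/4 = (K*b)/4 = K*b/4)
y = 77564 (y = -9 + 77573 = 77564)
n = 81644 (n = 77564 + (¼)*(-64)*(-255) = 77564 + 4080 = 81644)
-331629 + n = -331629 + 81644 = -249985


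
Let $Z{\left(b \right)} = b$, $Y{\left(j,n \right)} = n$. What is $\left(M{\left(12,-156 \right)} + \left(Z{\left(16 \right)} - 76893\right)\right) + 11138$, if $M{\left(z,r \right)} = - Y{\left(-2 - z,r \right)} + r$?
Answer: $-65739$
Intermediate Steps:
$M{\left(z,r \right)} = 0$ ($M{\left(z,r \right)} = - r + r = 0$)
$\left(M{\left(12,-156 \right)} + \left(Z{\left(16 \right)} - 76893\right)\right) + 11138 = \left(0 + \left(16 - 76893\right)\right) + 11138 = \left(0 - 76877\right) + 11138 = -76877 + 11138 = -65739$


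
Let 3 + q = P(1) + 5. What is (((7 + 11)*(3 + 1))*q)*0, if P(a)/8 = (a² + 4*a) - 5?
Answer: 0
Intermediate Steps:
P(a) = -40 + 8*a² + 32*a (P(a) = 8*((a² + 4*a) - 5) = 8*(-5 + a² + 4*a) = -40 + 8*a² + 32*a)
q = 2 (q = -3 + ((-40 + 8*1² + 32*1) + 5) = -3 + ((-40 + 8*1 + 32) + 5) = -3 + ((-40 + 8 + 32) + 5) = -3 + (0 + 5) = -3 + 5 = 2)
(((7 + 11)*(3 + 1))*q)*0 = (((7 + 11)*(3 + 1))*2)*0 = ((18*4)*2)*0 = (72*2)*0 = 144*0 = 0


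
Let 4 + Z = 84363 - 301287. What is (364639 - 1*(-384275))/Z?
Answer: -374457/108464 ≈ -3.4524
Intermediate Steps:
Z = -216928 (Z = -4 + (84363 - 301287) = -4 - 216924 = -216928)
(364639 - 1*(-384275))/Z = (364639 - 1*(-384275))/(-216928) = (364639 + 384275)*(-1/216928) = 748914*(-1/216928) = -374457/108464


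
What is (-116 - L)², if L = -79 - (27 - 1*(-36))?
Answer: 676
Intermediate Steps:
L = -142 (L = -79 - (27 + 36) = -79 - 1*63 = -79 - 63 = -142)
(-116 - L)² = (-116 - 1*(-142))² = (-116 + 142)² = 26² = 676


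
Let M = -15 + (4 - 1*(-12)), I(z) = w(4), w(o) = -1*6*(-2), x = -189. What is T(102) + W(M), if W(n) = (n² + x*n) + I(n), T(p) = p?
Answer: -74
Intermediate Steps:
w(o) = 12 (w(o) = -6*(-2) = 12)
I(z) = 12
M = 1 (M = -15 + (4 + 12) = -15 + 16 = 1)
W(n) = 12 + n² - 189*n (W(n) = (n² - 189*n) + 12 = 12 + n² - 189*n)
T(102) + W(M) = 102 + (12 + 1² - 189*1) = 102 + (12 + 1 - 189) = 102 - 176 = -74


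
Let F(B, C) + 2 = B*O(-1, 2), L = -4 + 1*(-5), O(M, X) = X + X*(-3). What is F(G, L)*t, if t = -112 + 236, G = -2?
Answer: 744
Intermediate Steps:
O(M, X) = -2*X (O(M, X) = X - 3*X = -2*X)
L = -9 (L = -4 - 5 = -9)
F(B, C) = -2 - 4*B (F(B, C) = -2 + B*(-2*2) = -2 + B*(-4) = -2 - 4*B)
t = 124
F(G, L)*t = (-2 - 4*(-2))*124 = (-2 + 8)*124 = 6*124 = 744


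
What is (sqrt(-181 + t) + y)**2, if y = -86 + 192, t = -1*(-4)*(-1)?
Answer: (106 + I*sqrt(185))**2 ≈ 11051.0 + 2883.5*I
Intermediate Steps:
t = -4 (t = 4*(-1) = -4)
y = 106
(sqrt(-181 + t) + y)**2 = (sqrt(-181 - 4) + 106)**2 = (sqrt(-185) + 106)**2 = (I*sqrt(185) + 106)**2 = (106 + I*sqrt(185))**2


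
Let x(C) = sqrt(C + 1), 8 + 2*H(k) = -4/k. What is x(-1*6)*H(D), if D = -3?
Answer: -10*I*sqrt(5)/3 ≈ -7.4536*I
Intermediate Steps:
H(k) = -4 - 2/k (H(k) = -4 + (-4/k)/2 = -4 - 2/k)
x(C) = sqrt(1 + C)
x(-1*6)*H(D) = sqrt(1 - 1*6)*(-4 - 2/(-3)) = sqrt(1 - 6)*(-4 - 2*(-1/3)) = sqrt(-5)*(-4 + 2/3) = (I*sqrt(5))*(-10/3) = -10*I*sqrt(5)/3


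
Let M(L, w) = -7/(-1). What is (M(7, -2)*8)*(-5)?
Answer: -280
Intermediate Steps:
M(L, w) = 7 (M(L, w) = -7*(-1) = 7)
(M(7, -2)*8)*(-5) = (7*8)*(-5) = 56*(-5) = -280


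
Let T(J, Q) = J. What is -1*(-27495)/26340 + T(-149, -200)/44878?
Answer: 40999865/39402884 ≈ 1.0405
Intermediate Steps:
-1*(-27495)/26340 + T(-149, -200)/44878 = -1*(-27495)/26340 - 149/44878 = 27495*(1/26340) - 149*1/44878 = 1833/1756 - 149/44878 = 40999865/39402884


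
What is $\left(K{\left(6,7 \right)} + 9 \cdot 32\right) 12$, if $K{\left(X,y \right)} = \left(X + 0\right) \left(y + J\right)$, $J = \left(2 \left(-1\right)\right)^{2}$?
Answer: $4248$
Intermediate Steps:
$J = 4$ ($J = \left(-2\right)^{2} = 4$)
$K{\left(X,y \right)} = X \left(4 + y\right)$ ($K{\left(X,y \right)} = \left(X + 0\right) \left(y + 4\right) = X \left(4 + y\right)$)
$\left(K{\left(6,7 \right)} + 9 \cdot 32\right) 12 = \left(6 \left(4 + 7\right) + 9 \cdot 32\right) 12 = \left(6 \cdot 11 + 288\right) 12 = \left(66 + 288\right) 12 = 354 \cdot 12 = 4248$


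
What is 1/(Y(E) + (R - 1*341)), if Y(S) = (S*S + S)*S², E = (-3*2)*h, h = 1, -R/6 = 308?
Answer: -1/1109 ≈ -0.00090171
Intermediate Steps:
R = -1848 (R = -6*308 = -1848)
E = -6 (E = -3*2*1 = -6*1 = -6)
Y(S) = S²*(S + S²) (Y(S) = (S² + S)*S² = (S + S²)*S² = S²*(S + S²))
1/(Y(E) + (R - 1*341)) = 1/((-6)³*(1 - 6) + (-1848 - 1*341)) = 1/(-216*(-5) + (-1848 - 341)) = 1/(1080 - 2189) = 1/(-1109) = -1/1109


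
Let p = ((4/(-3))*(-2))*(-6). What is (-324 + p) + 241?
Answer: -99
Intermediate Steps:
p = -16 (p = ((4*(-⅓))*(-2))*(-6) = -4/3*(-2)*(-6) = (8/3)*(-6) = -16)
(-324 + p) + 241 = (-324 - 16) + 241 = -340 + 241 = -99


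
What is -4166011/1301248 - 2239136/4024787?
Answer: -1513921396645/402865079552 ≈ -3.7579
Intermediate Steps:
-4166011/1301248 - 2239136/4024787 = -1513921396645/402865079552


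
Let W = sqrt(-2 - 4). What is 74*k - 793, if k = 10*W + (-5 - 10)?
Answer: -1903 + 740*I*sqrt(6) ≈ -1903.0 + 1812.6*I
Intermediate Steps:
W = I*sqrt(6) (W = sqrt(-6) = I*sqrt(6) ≈ 2.4495*I)
k = -15 + 10*I*sqrt(6) (k = 10*(I*sqrt(6)) + (-5 - 10) = 10*I*sqrt(6) - 15 = -15 + 10*I*sqrt(6) ≈ -15.0 + 24.495*I)
74*k - 793 = 74*(-15 + 10*I*sqrt(6)) - 793 = (-1110 + 740*I*sqrt(6)) - 793 = -1903 + 740*I*sqrt(6)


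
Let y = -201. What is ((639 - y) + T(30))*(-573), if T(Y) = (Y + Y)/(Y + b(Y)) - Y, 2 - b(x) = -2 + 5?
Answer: -13494150/29 ≈ -4.6532e+5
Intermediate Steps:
b(x) = -1 (b(x) = 2 - (-2 + 5) = 2 - 1*3 = 2 - 3 = -1)
T(Y) = -Y + 2*Y/(-1 + Y) (T(Y) = (Y + Y)/(Y - 1) - Y = (2*Y)/(-1 + Y) - Y = 2*Y/(-1 + Y) - Y = -Y + 2*Y/(-1 + Y))
((639 - y) + T(30))*(-573) = ((639 - 1*(-201)) + 30*(3 - 1*30)/(-1 + 30))*(-573) = ((639 + 201) + 30*(3 - 30)/29)*(-573) = (840 + 30*(1/29)*(-27))*(-573) = (840 - 810/29)*(-573) = (23550/29)*(-573) = -13494150/29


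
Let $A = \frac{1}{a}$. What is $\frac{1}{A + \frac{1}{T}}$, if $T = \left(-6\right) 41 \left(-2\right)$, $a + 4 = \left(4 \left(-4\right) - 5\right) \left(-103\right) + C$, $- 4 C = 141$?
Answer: $\frac{4179540}{10463} \approx 399.46$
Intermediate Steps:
$C = - \frac{141}{4}$ ($C = \left(- \frac{1}{4}\right) 141 = - \frac{141}{4} \approx -35.25$)
$a = \frac{8495}{4}$ ($a = -4 - \left(\frac{141}{4} - \left(4 \left(-4\right) - 5\right) \left(-103\right)\right) = -4 - \left(\frac{141}{4} - \left(-16 - 5\right) \left(-103\right)\right) = -4 - - \frac{8511}{4} = -4 + \left(2163 - \frac{141}{4}\right) = -4 + \frac{8511}{4} = \frac{8495}{4} \approx 2123.8$)
$T = 492$ ($T = \left(-246\right) \left(-2\right) = 492$)
$A = \frac{4}{8495}$ ($A = \frac{1}{\frac{8495}{4}} = \frac{4}{8495} \approx 0.00047087$)
$\frac{1}{A + \frac{1}{T}} = \frac{1}{\frac{4}{8495} + \frac{1}{492}} = \frac{1}{\frac{10463}{4179540}} = \frac{4179540}{10463}$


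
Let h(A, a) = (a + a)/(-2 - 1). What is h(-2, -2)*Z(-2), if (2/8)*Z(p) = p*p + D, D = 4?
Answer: 128/3 ≈ 42.667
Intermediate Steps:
h(A, a) = -2*a/3 (h(A, a) = (2*a)/(-3) = (2*a)*(-⅓) = -2*a/3)
Z(p) = 16 + 4*p² (Z(p) = 4*(p*p + 4) = 4*(p² + 4) = 4*(4 + p²) = 16 + 4*p²)
h(-2, -2)*Z(-2) = (-⅔*(-2))*(16 + 4*(-2)²) = 4*(16 + 4*4)/3 = 4*(16 + 16)/3 = (4/3)*32 = 128/3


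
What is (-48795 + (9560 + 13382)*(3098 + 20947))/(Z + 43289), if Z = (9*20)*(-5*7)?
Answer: 551591595/36989 ≈ 14912.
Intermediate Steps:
Z = -6300 (Z = 180*(-35) = -6300)
(-48795 + (9560 + 13382)*(3098 + 20947))/(Z + 43289) = (-48795 + (9560 + 13382)*(3098 + 20947))/(-6300 + 43289) = (-48795 + 22942*24045)/36989 = (-48795 + 551640390)*(1/36989) = 551591595*(1/36989) = 551591595/36989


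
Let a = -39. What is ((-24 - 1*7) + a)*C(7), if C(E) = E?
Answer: -490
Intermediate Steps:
((-24 - 1*7) + a)*C(7) = ((-24 - 1*7) - 39)*7 = ((-24 - 7) - 39)*7 = (-31 - 39)*7 = -70*7 = -490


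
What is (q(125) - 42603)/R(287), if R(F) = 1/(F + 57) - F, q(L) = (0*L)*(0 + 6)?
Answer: 4885144/32909 ≈ 148.44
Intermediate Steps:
q(L) = 0 (q(L) = 0*6 = 0)
R(F) = 1/(57 + F) - F
(q(125) - 42603)/R(287) = (0 - 42603)/(((1 - 1*287² - 57*287)/(57 + 287))) = -42603*344/(1 - 1*82369 - 16359) = -42603*344/(1 - 82369 - 16359) = -42603/((1/344)*(-98727)) = -42603/(-98727/344) = -42603*(-344/98727) = 4885144/32909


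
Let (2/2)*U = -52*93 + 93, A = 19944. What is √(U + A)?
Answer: 3*√1689 ≈ 123.29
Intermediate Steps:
U = -4743 (U = -52*93 + 93 = -4836 + 93 = -4743)
√(U + A) = √(-4743 + 19944) = √15201 = 3*√1689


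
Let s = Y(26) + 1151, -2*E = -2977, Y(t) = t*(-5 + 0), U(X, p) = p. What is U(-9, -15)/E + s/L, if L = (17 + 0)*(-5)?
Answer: -3042067/253045 ≈ -12.022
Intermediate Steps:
Y(t) = -5*t (Y(t) = t*(-5) = -5*t)
E = 2977/2 (E = -½*(-2977) = 2977/2 ≈ 1488.5)
L = -85 (L = 17*(-5) = -85)
s = 1021 (s = -5*26 + 1151 = -130 + 1151 = 1021)
U(-9, -15)/E + s/L = -15/2977/2 + 1021/(-85) = -15*2/2977 + 1021*(-1/85) = -30/2977 - 1021/85 = -3042067/253045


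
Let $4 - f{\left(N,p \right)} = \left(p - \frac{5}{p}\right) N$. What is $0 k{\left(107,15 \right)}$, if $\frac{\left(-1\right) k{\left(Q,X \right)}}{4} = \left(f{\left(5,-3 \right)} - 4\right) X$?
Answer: $0$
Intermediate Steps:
$f{\left(N,p \right)} = 4 - N \left(p - \frac{5}{p}\right)$ ($f{\left(N,p \right)} = 4 - \left(p - \frac{5}{p}\right) N = 4 - N \left(p - \frac{5}{p}\right)$)
$k{\left(Q,X \right)} = - \frac{80 X}{3}$ ($k{\left(Q,X \right)} = - 4 \left(\left(4 - 5 \left(-3\right) + 5 \cdot 5 \frac{1}{-3}\right) - 4\right) X = - 4 \left(\left(4 + 15 + 5 \cdot 5 \left(- \frac{1}{3}\right)\right) - 4\right) X = - 4 \left(\left(4 + 15 - \frac{25}{3}\right) - 4\right) X = - 4 \left(\frac{32}{3} - 4\right) X = - 4 \frac{20 X}{3} = - \frac{80 X}{3}$)
$0 k{\left(107,15 \right)} = 0 \left(\left(- \frac{80}{3}\right) 15\right) = 0 \left(-400\right) = 0$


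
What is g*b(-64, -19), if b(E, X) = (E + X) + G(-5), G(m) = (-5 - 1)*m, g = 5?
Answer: -265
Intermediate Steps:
G(m) = -6*m
b(E, X) = 30 + E + X (b(E, X) = (E + X) - 6*(-5) = (E + X) + 30 = 30 + E + X)
g*b(-64, -19) = 5*(30 - 64 - 19) = 5*(-53) = -265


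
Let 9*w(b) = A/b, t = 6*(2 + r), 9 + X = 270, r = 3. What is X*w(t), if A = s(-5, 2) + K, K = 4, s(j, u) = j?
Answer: -29/30 ≈ -0.96667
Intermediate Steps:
X = 261 (X = -9 + 270 = 261)
t = 30 (t = 6*(2 + 3) = 6*5 = 30)
A = -1 (A = -5 + 4 = -1)
w(b) = -1/(9*b) (w(b) = (-1/b)/9 = -1/(9*b))
X*w(t) = 261*(-⅑/30) = 261*(-⅑*1/30) = 261*(-1/270) = -29/30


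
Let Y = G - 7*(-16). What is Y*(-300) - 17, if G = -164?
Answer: 15583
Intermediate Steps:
Y = -52 (Y = -164 - 7*(-16) = -164 + 112 = -52)
Y*(-300) - 17 = -52*(-300) - 17 = 15600 - 17 = 15583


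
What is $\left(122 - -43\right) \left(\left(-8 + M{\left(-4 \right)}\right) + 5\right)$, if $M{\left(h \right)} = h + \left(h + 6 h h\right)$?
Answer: $14025$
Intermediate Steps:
$M{\left(h \right)} = 2 h + 6 h^{2}$ ($M{\left(h \right)} = h + \left(h + 6 h^{2}\right) = 2 h + 6 h^{2}$)
$\left(122 - -43\right) \left(\left(-8 + M{\left(-4 \right)}\right) + 5\right) = \left(122 - -43\right) \left(\left(-8 + 2 \left(-4\right) \left(1 + 3 \left(-4\right)\right)\right) + 5\right) = \left(122 + 43\right) \left(\left(-8 + 2 \left(-4\right) \left(1 - 12\right)\right) + 5\right) = 165 \left(\left(-8 + 2 \left(-4\right) \left(-11\right)\right) + 5\right) = 165 \left(\left(-8 + 88\right) + 5\right) = 165 \left(80 + 5\right) = 165 \cdot 85 = 14025$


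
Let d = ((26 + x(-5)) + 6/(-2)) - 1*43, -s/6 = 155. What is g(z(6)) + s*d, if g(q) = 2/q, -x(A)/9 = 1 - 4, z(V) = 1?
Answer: -6508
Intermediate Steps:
s = -930 (s = -6*155 = -930)
x(A) = 27 (x(A) = -9*(1 - 4) = -9*(-3) = 27)
d = 7 (d = ((26 + 27) + 6/(-2)) - 1*43 = (53 + 6*(-1/2)) - 43 = (53 - 3) - 43 = 50 - 43 = 7)
g(z(6)) + s*d = 2/1 - 930*7 = 2*1 - 6510 = 2 - 6510 = -6508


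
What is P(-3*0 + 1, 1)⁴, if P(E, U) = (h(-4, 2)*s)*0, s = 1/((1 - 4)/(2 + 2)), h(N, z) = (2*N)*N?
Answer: 0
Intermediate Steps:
h(N, z) = 2*N²
s = -4/3 (s = 1/(-3/4) = 1/(-3*¼) = 1/(-¾) = -4/3 ≈ -1.3333)
P(E, U) = 0 (P(E, U) = ((2*(-4)²)*(-4/3))*0 = ((2*16)*(-4/3))*0 = (32*(-4/3))*0 = -128/3*0 = 0)
P(-3*0 + 1, 1)⁴ = 0⁴ = 0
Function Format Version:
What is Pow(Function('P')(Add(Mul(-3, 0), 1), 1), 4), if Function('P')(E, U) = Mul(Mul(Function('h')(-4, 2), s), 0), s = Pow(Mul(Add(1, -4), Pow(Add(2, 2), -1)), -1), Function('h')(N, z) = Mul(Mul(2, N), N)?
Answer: 0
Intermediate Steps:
Function('h')(N, z) = Mul(2, Pow(N, 2))
s = Rational(-4, 3) (s = Pow(Mul(-3, Pow(4, -1)), -1) = Pow(Mul(-3, Rational(1, 4)), -1) = Pow(Rational(-3, 4), -1) = Rational(-4, 3) ≈ -1.3333)
Function('P')(E, U) = 0 (Function('P')(E, U) = Mul(Mul(Mul(2, Pow(-4, 2)), Rational(-4, 3)), 0) = Mul(Mul(Mul(2, 16), Rational(-4, 3)), 0) = Mul(Mul(32, Rational(-4, 3)), 0) = Mul(Rational(-128, 3), 0) = 0)
Pow(Function('P')(Add(Mul(-3, 0), 1), 1), 4) = Pow(0, 4) = 0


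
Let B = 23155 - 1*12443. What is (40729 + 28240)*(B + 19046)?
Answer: 2052379502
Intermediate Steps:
B = 10712 (B = 23155 - 12443 = 10712)
(40729 + 28240)*(B + 19046) = (40729 + 28240)*(10712 + 19046) = 68969*29758 = 2052379502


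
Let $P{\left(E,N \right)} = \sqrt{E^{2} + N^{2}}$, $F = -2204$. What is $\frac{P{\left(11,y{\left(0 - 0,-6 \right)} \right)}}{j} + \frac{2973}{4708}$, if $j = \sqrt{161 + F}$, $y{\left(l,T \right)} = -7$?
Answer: $\frac{2973}{4708} - \frac{i \sqrt{38590}}{681} \approx 0.63148 - 0.28846 i$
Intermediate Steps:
$j = 3 i \sqrt{227}$ ($j = \sqrt{161 - 2204} = \sqrt{-2043} = 3 i \sqrt{227} \approx 45.2 i$)
$\frac{P{\left(11,y{\left(0 - 0,-6 \right)} \right)}}{j} + \frac{2973}{4708} = \frac{\sqrt{11^{2} + \left(-7\right)^{2}}}{3 i \sqrt{227}} + \frac{2973}{4708} = \sqrt{121 + 49} \left(- \frac{i \sqrt{227}}{681}\right) + 2973 \cdot \frac{1}{4708} = \sqrt{170} \left(- \frac{i \sqrt{227}}{681}\right) + \frac{2973}{4708} = - \frac{i \sqrt{38590}}{681} + \frac{2973}{4708} = \frac{2973}{4708} - \frac{i \sqrt{38590}}{681}$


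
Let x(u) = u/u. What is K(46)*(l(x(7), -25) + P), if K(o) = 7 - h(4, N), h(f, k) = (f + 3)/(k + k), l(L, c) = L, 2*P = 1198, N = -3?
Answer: 4900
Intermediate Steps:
P = 599 (P = (½)*1198 = 599)
x(u) = 1
h(f, k) = (3 + f)/(2*k) (h(f, k) = (3 + f)/((2*k)) = (3 + f)*(1/(2*k)) = (3 + f)/(2*k))
K(o) = 49/6 (K(o) = 7 - (3 + 4)/(2*(-3)) = 7 - (-1)*7/(2*3) = 7 - 1*(-7/6) = 7 + 7/6 = 49/6)
K(46)*(l(x(7), -25) + P) = 49*(1 + 599)/6 = (49/6)*600 = 4900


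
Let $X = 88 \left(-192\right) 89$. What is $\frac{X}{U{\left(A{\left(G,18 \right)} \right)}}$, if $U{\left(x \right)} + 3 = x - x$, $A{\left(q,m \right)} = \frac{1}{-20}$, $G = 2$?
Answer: $501248$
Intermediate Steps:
$A{\left(q,m \right)} = - \frac{1}{20}$
$U{\left(x \right)} = -3$ ($U{\left(x \right)} = -3 + \left(x - x\right) = -3 + 0 = -3$)
$X = -1503744$ ($X = \left(-16896\right) 89 = -1503744$)
$\frac{X}{U{\left(A{\left(G,18 \right)} \right)}} = - \frac{1503744}{-3} = \left(-1503744\right) \left(- \frac{1}{3}\right) = 501248$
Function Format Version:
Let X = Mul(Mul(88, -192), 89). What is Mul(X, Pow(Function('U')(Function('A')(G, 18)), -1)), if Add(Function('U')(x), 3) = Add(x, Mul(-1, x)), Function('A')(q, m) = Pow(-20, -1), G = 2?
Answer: 501248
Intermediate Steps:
Function('A')(q, m) = Rational(-1, 20)
Function('U')(x) = -3 (Function('U')(x) = Add(-3, Add(x, Mul(-1, x))) = Add(-3, 0) = -3)
X = -1503744 (X = Mul(-16896, 89) = -1503744)
Mul(X, Pow(Function('U')(Function('A')(G, 18)), -1)) = Mul(-1503744, Pow(-3, -1)) = Mul(-1503744, Rational(-1, 3)) = 501248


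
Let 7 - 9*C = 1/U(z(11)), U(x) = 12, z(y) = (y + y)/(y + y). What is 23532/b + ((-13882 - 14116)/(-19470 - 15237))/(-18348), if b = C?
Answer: 809204717896291/26427367494 ≈ 30620.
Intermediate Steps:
z(y) = 1 (z(y) = (2*y)/((2*y)) = (2*y)*(1/(2*y)) = 1)
C = 83/108 (C = 7/9 - ⅑/12 = 7/9 - ⅑*1/12 = 7/9 - 1/108 = 83/108 ≈ 0.76852)
b = 83/108 ≈ 0.76852
23532/b + ((-13882 - 14116)/(-19470 - 15237))/(-18348) = 23532/(83/108) + ((-13882 - 14116)/(-19470 - 15237))/(-18348) = 23532*(108/83) - 27998/(-34707)*(-1/18348) = 2541456/83 - 27998*(-1/34707)*(-1/18348) = 2541456/83 + (27998/34707)*(-1/18348) = 2541456/83 - 13999/318402018 = 809204717896291/26427367494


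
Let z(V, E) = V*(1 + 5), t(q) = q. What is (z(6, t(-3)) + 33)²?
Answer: 4761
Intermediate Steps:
z(V, E) = 6*V (z(V, E) = V*6 = 6*V)
(z(6, t(-3)) + 33)² = (6*6 + 33)² = (36 + 33)² = 69² = 4761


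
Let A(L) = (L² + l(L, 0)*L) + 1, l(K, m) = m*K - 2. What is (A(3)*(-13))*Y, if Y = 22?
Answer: -1144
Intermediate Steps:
l(K, m) = -2 + K*m (l(K, m) = K*m - 2 = -2 + K*m)
A(L) = 1 + L² - 2*L (A(L) = (L² + (-2 + L*0)*L) + 1 = (L² + (-2 + 0)*L) + 1 = (L² - 2*L) + 1 = 1 + L² - 2*L)
(A(3)*(-13))*Y = ((1 + 3² - 2*3)*(-13))*22 = ((1 + 9 - 6)*(-13))*22 = (4*(-13))*22 = -52*22 = -1144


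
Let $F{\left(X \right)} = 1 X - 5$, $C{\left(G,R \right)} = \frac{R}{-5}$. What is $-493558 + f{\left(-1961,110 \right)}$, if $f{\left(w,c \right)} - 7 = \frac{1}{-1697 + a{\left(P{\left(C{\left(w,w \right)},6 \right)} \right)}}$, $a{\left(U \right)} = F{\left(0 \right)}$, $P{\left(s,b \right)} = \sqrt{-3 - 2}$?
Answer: $- \frac{840023803}{1702} \approx -4.9355 \cdot 10^{5}$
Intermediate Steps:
$C{\left(G,R \right)} = - \frac{R}{5}$ ($C{\left(G,R \right)} = R \left(- \frac{1}{5}\right) = - \frac{R}{5}$)
$P{\left(s,b \right)} = i \sqrt{5}$ ($P{\left(s,b \right)} = \sqrt{-5} = i \sqrt{5}$)
$F{\left(X \right)} = -5 + X$ ($F{\left(X \right)} = X - 5 = -5 + X$)
$a{\left(U \right)} = -5$ ($a{\left(U \right)} = -5 + 0 = -5$)
$f{\left(w,c \right)} = \frac{11913}{1702}$ ($f{\left(w,c \right)} = 7 + \frac{1}{-1697 - 5} = 7 + \frac{1}{-1702} = 7 - \frac{1}{1702} = \frac{11913}{1702}$)
$-493558 + f{\left(-1961,110 \right)} = -493558 + \frac{11913}{1702} = - \frac{840023803}{1702}$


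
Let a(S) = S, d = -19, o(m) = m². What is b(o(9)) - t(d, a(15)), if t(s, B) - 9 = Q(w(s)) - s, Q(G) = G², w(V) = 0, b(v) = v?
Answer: 53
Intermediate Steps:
t(s, B) = 9 - s (t(s, B) = 9 + (0² - s) = 9 + (0 - s) = 9 - s)
b(o(9)) - t(d, a(15)) = 9² - (9 - 1*(-19)) = 81 - (9 + 19) = 81 - 1*28 = 81 - 28 = 53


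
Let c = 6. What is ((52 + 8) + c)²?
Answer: 4356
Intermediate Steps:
((52 + 8) + c)² = ((52 + 8) + 6)² = (60 + 6)² = 66² = 4356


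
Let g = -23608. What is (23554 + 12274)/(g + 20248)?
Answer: -8957/840 ≈ -10.663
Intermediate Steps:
(23554 + 12274)/(g + 20248) = (23554 + 12274)/(-23608 + 20248) = 35828/(-3360) = 35828*(-1/3360) = -8957/840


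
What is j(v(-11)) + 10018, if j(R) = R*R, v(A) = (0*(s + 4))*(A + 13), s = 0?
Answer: 10018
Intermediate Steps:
v(A) = 0 (v(A) = (0*(0 + 4))*(A + 13) = (0*4)*(13 + A) = 0*(13 + A) = 0)
j(R) = R²
j(v(-11)) + 10018 = 0² + 10018 = 0 + 10018 = 10018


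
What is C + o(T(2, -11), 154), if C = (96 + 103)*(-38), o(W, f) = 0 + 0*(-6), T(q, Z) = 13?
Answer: -7562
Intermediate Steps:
o(W, f) = 0 (o(W, f) = 0 + 0 = 0)
C = -7562 (C = 199*(-38) = -7562)
C + o(T(2, -11), 154) = -7562 + 0 = -7562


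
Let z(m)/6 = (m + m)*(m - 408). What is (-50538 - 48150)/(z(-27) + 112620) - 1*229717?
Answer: -2426964217/10565 ≈ -2.2972e+5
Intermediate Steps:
z(m) = 12*m*(-408 + m) (z(m) = 6*((m + m)*(m - 408)) = 6*((2*m)*(-408 + m)) = 6*(2*m*(-408 + m)) = 12*m*(-408 + m))
(-50538 - 48150)/(z(-27) + 112620) - 1*229717 = (-50538 - 48150)/(12*(-27)*(-408 - 27) + 112620) - 1*229717 = -98688/(12*(-27)*(-435) + 112620) - 229717 = -98688/(140940 + 112620) - 229717 = -98688/253560 - 229717 = -98688*1/253560 - 229717 = -4112/10565 - 229717 = -2426964217/10565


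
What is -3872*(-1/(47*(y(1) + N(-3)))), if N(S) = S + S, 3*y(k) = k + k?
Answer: -726/47 ≈ -15.447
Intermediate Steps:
y(k) = 2*k/3 (y(k) = (k + k)/3 = (2*k)/3 = 2*k/3)
N(S) = 2*S
-3872*(-1/(47*(y(1) + N(-3)))) = -3872*(-1/(47*((⅔)*1 + 2*(-3)))) = -3872*(-1/(47*(⅔ - 6))) = -3872/((-16/3*(-47))) = -3872/752/3 = -3872*3/752 = -726/47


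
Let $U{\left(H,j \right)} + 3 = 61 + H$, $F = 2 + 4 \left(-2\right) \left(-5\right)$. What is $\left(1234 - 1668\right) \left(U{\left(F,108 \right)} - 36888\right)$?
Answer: $15965992$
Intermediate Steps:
$F = 42$ ($F = 2 - -40 = 2 + 40 = 42$)
$U{\left(H,j \right)} = 58 + H$ ($U{\left(H,j \right)} = -3 + \left(61 + H\right) = 58 + H$)
$\left(1234 - 1668\right) \left(U{\left(F,108 \right)} - 36888\right) = \left(1234 - 1668\right) \left(\left(58 + 42\right) - 36888\right) = - 434 \left(100 - 36888\right) = \left(-434\right) \left(-36788\right) = 15965992$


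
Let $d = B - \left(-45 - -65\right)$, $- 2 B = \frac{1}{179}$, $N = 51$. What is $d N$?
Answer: $- \frac{365211}{358} \approx -1020.1$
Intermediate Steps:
$B = - \frac{1}{358}$ ($B = - \frac{1}{2 \cdot 179} = \left(- \frac{1}{2}\right) \frac{1}{179} = - \frac{1}{358} \approx -0.0027933$)
$d = - \frac{7161}{358}$ ($d = - \frac{1}{358} - \left(-45 - -65\right) = - \frac{1}{358} - \left(-45 + 65\right) = - \frac{1}{358} - 20 = - \frac{7161}{358} \approx -20.003$)
$d N = \left(- \frac{7161}{358}\right) 51 = - \frac{365211}{358}$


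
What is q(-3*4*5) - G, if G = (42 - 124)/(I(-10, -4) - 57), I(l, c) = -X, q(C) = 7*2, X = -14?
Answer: 520/43 ≈ 12.093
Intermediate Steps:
q(C) = 14
I(l, c) = 14 (I(l, c) = -1*(-14) = 14)
G = 82/43 (G = (42 - 124)/(14 - 57) = -82/(-43) = -82*(-1/43) = 82/43 ≈ 1.9070)
q(-3*4*5) - G = 14 - 1*82/43 = 14 - 82/43 = 520/43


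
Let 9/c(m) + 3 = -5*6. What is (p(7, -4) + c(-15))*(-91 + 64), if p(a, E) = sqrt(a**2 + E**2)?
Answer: 81/11 - 27*sqrt(65) ≈ -210.32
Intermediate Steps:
c(m) = -3/11 (c(m) = 9/(-3 - 5*6) = 9/(-3 - 30) = 9/(-33) = 9*(-1/33) = -3/11)
p(a, E) = sqrt(E**2 + a**2)
(p(7, -4) + c(-15))*(-91 + 64) = (sqrt((-4)**2 + 7**2) - 3/11)*(-91 + 64) = (sqrt(16 + 49) - 3/11)*(-27) = (sqrt(65) - 3/11)*(-27) = (-3/11 + sqrt(65))*(-27) = 81/11 - 27*sqrt(65)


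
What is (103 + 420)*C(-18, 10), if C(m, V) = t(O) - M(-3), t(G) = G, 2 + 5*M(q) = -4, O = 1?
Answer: 5753/5 ≈ 1150.6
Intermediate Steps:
M(q) = -6/5 (M(q) = -⅖ + (⅕)*(-4) = -⅖ - ⅘ = -6/5)
C(m, V) = 11/5 (C(m, V) = 1 - 1*(-6/5) = 1 + 6/5 = 11/5)
(103 + 420)*C(-18, 10) = (103 + 420)*(11/5) = 523*(11/5) = 5753/5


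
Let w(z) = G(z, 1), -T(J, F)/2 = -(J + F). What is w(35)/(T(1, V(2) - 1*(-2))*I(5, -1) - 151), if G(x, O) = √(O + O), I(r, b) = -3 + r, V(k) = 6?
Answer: -√2/115 ≈ -0.012298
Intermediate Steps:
T(J, F) = 2*F + 2*J (T(J, F) = -(-2)*(J + F) = -(-2)*(F + J) = -2*(-F - J) = 2*F + 2*J)
G(x, O) = √2*√O (G(x, O) = √(2*O) = √2*√O)
w(z) = √2 (w(z) = √2*√1 = √2*1 = √2)
w(35)/(T(1, V(2) - 1*(-2))*I(5, -1) - 151) = √2/((2*(6 - 1*(-2)) + 2*1)*(-3 + 5) - 151) = √2/((2*(6 + 2) + 2)*2 - 151) = √2/((2*8 + 2)*2 - 151) = √2/((16 + 2)*2 - 151) = √2/(18*2 - 151) = √2/(36 - 151) = √2/(-115) = √2*(-1/115) = -√2/115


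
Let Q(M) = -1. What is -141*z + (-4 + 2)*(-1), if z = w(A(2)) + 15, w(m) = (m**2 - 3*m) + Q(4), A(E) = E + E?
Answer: -2536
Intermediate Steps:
A(E) = 2*E
w(m) = -1 + m**2 - 3*m (w(m) = (m**2 - 3*m) - 1 = -1 + m**2 - 3*m)
z = 18 (z = (-1 + (2*2)**2 - 6*2) + 15 = (-1 + 4**2 - 3*4) + 15 = (-1 + 16 - 12) + 15 = 3 + 15 = 18)
-141*z + (-4 + 2)*(-1) = -141*18 + (-4 + 2)*(-1) = -2538 - 2*(-1) = -2538 + 2 = -2536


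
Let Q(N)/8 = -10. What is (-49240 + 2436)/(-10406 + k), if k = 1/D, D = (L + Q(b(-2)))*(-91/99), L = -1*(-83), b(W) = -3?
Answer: 4259164/946979 ≈ 4.4976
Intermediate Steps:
Q(N) = -80 (Q(N) = 8*(-10) = -80)
L = 83
D = -91/33 (D = (83 - 80)*(-91/99) = 3*(-91*1/99) = 3*(-91/99) = -91/33 ≈ -2.7576)
k = -33/91 (k = 1/(-91/33) = -33/91 ≈ -0.36264)
(-49240 + 2436)/(-10406 + k) = (-49240 + 2436)/(-10406 - 33/91) = -46804/(-946979/91) = -46804*(-91/946979) = 4259164/946979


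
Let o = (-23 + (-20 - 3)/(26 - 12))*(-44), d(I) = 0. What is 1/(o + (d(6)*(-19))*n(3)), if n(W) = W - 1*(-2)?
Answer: 7/7590 ≈ 0.00092227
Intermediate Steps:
n(W) = 2 + W (n(W) = W + 2 = 2 + W)
o = 7590/7 (o = (-23 - 23/14)*(-44) = -345/14*(-44) = 7590/7 ≈ 1084.3)
1/(o + (d(6)*(-19))*n(3)) = 1/(7590/7 + (0*(-19))*(2 + 3)) = 1/(7590/7 + 0*5) = 1/(7590/7 + 0) = 1/(7590/7) = 7/7590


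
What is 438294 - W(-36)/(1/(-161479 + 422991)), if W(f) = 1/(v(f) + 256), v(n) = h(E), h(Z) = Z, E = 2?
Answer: 56409170/129 ≈ 4.3728e+5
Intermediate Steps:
v(n) = 2
W(f) = 1/258 (W(f) = 1/(2 + 256) = 1/258)
438294 - W(-36)/(1/(-161479 + 422991)) = 438294 - 1/(258*(1/(-161479 + 422991))) = 438294 - 1/(258*(1/261512)) = 438294 - 1/(258*1/261512) = 438294 - 261512/258 = 438294 - 1*130756/129 = 438294 - 130756/129 = 56409170/129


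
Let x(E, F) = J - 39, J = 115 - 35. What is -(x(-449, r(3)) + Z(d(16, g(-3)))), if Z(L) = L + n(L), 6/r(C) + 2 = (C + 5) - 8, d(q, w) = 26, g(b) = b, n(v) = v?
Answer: -93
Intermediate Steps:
r(C) = 6/(-5 + C) (r(C) = 6/(-2 + ((C + 5) - 8)) = 6/(-2 + ((5 + C) - 8)) = 6/(-2 + (-3 + C)) = 6/(-5 + C))
Z(L) = 2*L (Z(L) = L + L = 2*L)
J = 80
x(E, F) = 41 (x(E, F) = 80 - 39 = 41)
-(x(-449, r(3)) + Z(d(16, g(-3)))) = -(41 + 2*26) = -(41 + 52) = -1*93 = -93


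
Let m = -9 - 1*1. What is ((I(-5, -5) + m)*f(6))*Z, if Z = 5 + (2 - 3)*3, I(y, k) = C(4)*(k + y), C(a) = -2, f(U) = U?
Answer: 120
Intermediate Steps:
m = -10 (m = -9 - 1 = -10)
I(y, k) = -2*k - 2*y (I(y, k) = -2*(k + y) = -2*k - 2*y)
Z = 2 (Z = 5 - 1*3 = 5 - 3 = 2)
((I(-5, -5) + m)*f(6))*Z = (((-2*(-5) - 2*(-5)) - 10)*6)*2 = (((10 + 10) - 10)*6)*2 = ((20 - 10)*6)*2 = (10*6)*2 = 60*2 = 120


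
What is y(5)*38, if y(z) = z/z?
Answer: 38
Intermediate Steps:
y(z) = 1
y(5)*38 = 1*38 = 38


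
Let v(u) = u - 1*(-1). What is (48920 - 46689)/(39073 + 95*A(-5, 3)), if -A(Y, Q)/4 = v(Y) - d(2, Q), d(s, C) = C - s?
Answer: 2231/40973 ≈ 0.054451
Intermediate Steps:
v(u) = 1 + u (v(u) = u + 1 = 1 + u)
A(Y, Q) = -12 - 4*Y + 4*Q (A(Y, Q) = -4*((1 + Y) - (Q - 1*2)) = -4*((1 + Y) - (Q - 2)) = -4*((1 + Y) - (-2 + Q)) = -4*((1 + Y) + (2 - Q)) = -4*(3 + Y - Q) = -12 - 4*Y + 4*Q)
(48920 - 46689)/(39073 + 95*A(-5, 3)) = (48920 - 46689)/(39073 + 95*(-12 - 4*(-5) + 4*3)) = 2231/(39073 + 95*(-12 + 20 + 12)) = 2231/(39073 + 95*20) = 2231/(39073 + 1900) = 2231/40973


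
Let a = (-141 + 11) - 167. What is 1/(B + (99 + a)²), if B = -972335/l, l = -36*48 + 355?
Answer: 1373/54799427 ≈ 2.5055e-5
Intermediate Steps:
l = -1373 (l = -1728 + 355 = -1373)
B = 972335/1373 (B = -972335/(-1373) = -972335*(-1/1373) = 972335/1373 ≈ 708.18)
a = -297 (a = -130 - 167 = -297)
1/(B + (99 + a)²) = 1/(972335/1373 + (99 - 297)²) = 1/(972335/1373 + (-198)²) = 1/(972335/1373 + 39204) = 1/(54799427/1373) = 1373/54799427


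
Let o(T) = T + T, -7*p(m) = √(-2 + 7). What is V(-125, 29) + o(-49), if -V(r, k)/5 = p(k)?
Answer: -98 + 5*√5/7 ≈ -96.403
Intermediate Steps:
p(m) = -√5/7 (p(m) = -√(-2 + 7)/7 = -√5/7)
o(T) = 2*T
V(r, k) = 5*√5/7 (V(r, k) = -(-5)*√5/7 = 5*√5/7)
V(-125, 29) + o(-49) = 5*√5/7 + 2*(-49) = 5*√5/7 - 98 = -98 + 5*√5/7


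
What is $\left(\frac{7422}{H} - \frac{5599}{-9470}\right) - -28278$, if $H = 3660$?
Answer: $\frac{8168432619}{288835} \approx 28281.0$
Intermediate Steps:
$\left(\frac{7422}{H} - \frac{5599}{-9470}\right) - -28278 = \left(\frac{7422}{3660} - \frac{5599}{-9470}\right) - -28278 = \left(7422 \cdot \frac{1}{3660} - - \frac{5599}{9470}\right) + 28278 = \left(\frac{1237}{610} + \frac{5599}{9470}\right) + 28278 = \frac{756489}{288835} + 28278 = \frac{8168432619}{288835}$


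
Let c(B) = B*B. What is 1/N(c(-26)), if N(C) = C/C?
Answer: 1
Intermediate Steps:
c(B) = B²
N(C) = 1
1/N(c(-26)) = 1/1 = 1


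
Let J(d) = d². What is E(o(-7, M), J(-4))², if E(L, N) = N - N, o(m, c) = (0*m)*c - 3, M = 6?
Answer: 0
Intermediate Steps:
o(m, c) = -3 (o(m, c) = 0*c - 3 = 0 - 3 = -3)
E(L, N) = 0
E(o(-7, M), J(-4))² = 0² = 0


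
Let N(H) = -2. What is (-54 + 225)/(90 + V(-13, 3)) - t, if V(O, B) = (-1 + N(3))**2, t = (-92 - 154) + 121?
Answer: 1394/11 ≈ 126.73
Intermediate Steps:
t = -125 (t = -246 + 121 = -125)
V(O, B) = 9 (V(O, B) = (-1 - 2)**2 = (-3)**2 = 9)
(-54 + 225)/(90 + V(-13, 3)) - t = (-54 + 225)/(90 + 9) - 1*(-125) = 171/99 + 125 = 171*(1/99) + 125 = 19/11 + 125 = 1394/11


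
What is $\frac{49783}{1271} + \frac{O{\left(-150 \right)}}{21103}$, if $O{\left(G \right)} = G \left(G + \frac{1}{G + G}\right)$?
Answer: $\frac{2158337569}{53643826} \approx 40.235$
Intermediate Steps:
$O{\left(G \right)} = G \left(G + \frac{1}{2 G}\right)$
$\frac{49783}{1271} + \frac{O{\left(-150 \right)}}{21103} = \frac{49783}{1271} + \frac{\frac{1}{2} + \left(-150\right)^{2}}{21103} = 49783 \cdot \frac{1}{1271} + \left(\frac{1}{2} + 22500\right) \frac{1}{21103} = \frac{49783}{1271} + \frac{45001}{2} \cdot \frac{1}{21103} = \frac{49783}{1271} + \frac{45001}{42206} = \frac{2158337569}{53643826}$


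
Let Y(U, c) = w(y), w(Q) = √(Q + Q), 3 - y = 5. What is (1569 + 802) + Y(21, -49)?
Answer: 2371 + 2*I ≈ 2371.0 + 2.0*I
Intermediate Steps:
y = -2 (y = 3 - 1*5 = 3 - 5 = -2)
w(Q) = √2*√Q (w(Q) = √(2*Q) = √2*√Q)
Y(U, c) = 2*I (Y(U, c) = √2*√(-2) = √2*(I*√2) = 2*I)
(1569 + 802) + Y(21, -49) = (1569 + 802) + 2*I = 2371 + 2*I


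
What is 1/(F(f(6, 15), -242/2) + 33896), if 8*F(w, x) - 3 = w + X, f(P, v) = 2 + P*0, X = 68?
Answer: 8/271241 ≈ 2.9494e-5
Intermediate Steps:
f(P, v) = 2 (f(P, v) = 2 + 0 = 2)
F(w, x) = 71/8 + w/8 (F(w, x) = 3/8 + (w + 68)/8 = 3/8 + (68 + w)/8 = 3/8 + (17/2 + w/8) = 71/8 + w/8)
1/(F(f(6, 15), -242/2) + 33896) = 1/((71/8 + (1/8)*2) + 33896) = 1/((71/8 + 1/4) + 33896) = 1/(73/8 + 33896) = 1/(271241/8) = 8/271241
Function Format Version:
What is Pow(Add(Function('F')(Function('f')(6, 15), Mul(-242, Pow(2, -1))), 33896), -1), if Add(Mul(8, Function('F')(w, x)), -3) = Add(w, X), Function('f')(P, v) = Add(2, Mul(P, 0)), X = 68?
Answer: Rational(8, 271241) ≈ 2.9494e-5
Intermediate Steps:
Function('f')(P, v) = 2 (Function('f')(P, v) = Add(2, 0) = 2)
Function('F')(w, x) = Add(Rational(71, 8), Mul(Rational(1, 8), w)) (Function('F')(w, x) = Add(Rational(3, 8), Mul(Rational(1, 8), Add(w, 68))) = Add(Rational(3, 8), Mul(Rational(1, 8), Add(68, w))) = Add(Rational(3, 8), Add(Rational(17, 2), Mul(Rational(1, 8), w))) = Add(Rational(71, 8), Mul(Rational(1, 8), w)))
Pow(Add(Function('F')(Function('f')(6, 15), Mul(-242, Pow(2, -1))), 33896), -1) = Pow(Add(Add(Rational(71, 8), Mul(Rational(1, 8), 2)), 33896), -1) = Pow(Add(Add(Rational(71, 8), Rational(1, 4)), 33896), -1) = Pow(Add(Rational(73, 8), 33896), -1) = Pow(Rational(271241, 8), -1) = Rational(8, 271241)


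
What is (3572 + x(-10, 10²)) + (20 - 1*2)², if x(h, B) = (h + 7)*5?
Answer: 3881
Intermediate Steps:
x(h, B) = 35 + 5*h (x(h, B) = (7 + h)*5 = 35 + 5*h)
(3572 + x(-10, 10²)) + (20 - 1*2)² = (3572 + (35 + 5*(-10))) + (20 - 1*2)² = (3572 + (35 - 50)) + (20 - 2)² = (3572 - 15) + 18² = 3557 + 324 = 3881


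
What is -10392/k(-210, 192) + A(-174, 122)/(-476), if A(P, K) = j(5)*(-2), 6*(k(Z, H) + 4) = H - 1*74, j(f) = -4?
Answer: -3710038/5593 ≈ -663.34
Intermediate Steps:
k(Z, H) = -49/3 + H/6 (k(Z, H) = -4 + (H - 1*74)/6 = -4 + (H - 74)/6 = -4 + (-74 + H)/6 = -4 + (-37/3 + H/6) = -49/3 + H/6)
A(P, K) = 8 (A(P, K) = -4*(-2) = 8)
-10392/k(-210, 192) + A(-174, 122)/(-476) = -10392/(-49/3 + (⅙)*192) + 8/(-476) = -10392/(-49/3 + 32) + 8*(-1/476) = -10392/47/3 - 2/119 = -10392*3/47 - 2/119 = -31176/47 - 2/119 = -3710038/5593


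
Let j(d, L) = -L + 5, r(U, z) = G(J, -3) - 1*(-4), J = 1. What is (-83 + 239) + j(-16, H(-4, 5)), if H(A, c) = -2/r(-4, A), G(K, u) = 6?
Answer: 806/5 ≈ 161.20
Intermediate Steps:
r(U, z) = 10 (r(U, z) = 6 - 1*(-4) = 6 + 4 = 10)
H(A, c) = -⅕ (H(A, c) = -2/10 = -2*⅒ = -⅕)
j(d, L) = 5 - L
(-83 + 239) + j(-16, H(-4, 5)) = (-83 + 239) + (5 - 1*(-⅕)) = 156 + (5 + ⅕) = 156 + 26/5 = 806/5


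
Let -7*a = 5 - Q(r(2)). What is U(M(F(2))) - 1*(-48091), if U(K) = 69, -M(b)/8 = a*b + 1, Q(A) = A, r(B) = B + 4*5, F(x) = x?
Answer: 48160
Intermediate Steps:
r(B) = 20 + B (r(B) = B + 20 = 20 + B)
a = 17/7 (a = -(5 - (20 + 2))/7 = -(5 - 1*22)/7 = -(5 - 22)/7 = -1/7*(-17) = 17/7 ≈ 2.4286)
M(b) = -8 - 136*b/7 (M(b) = -8*(17*b/7 + 1) = -8*(1 + 17*b/7) = -8 - 136*b/7)
U(M(F(2))) - 1*(-48091) = 69 - 1*(-48091) = 69 + 48091 = 48160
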